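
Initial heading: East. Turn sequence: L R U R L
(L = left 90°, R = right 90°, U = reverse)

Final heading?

Answer: Final heading: West

Derivation:
Start: East
  L (left (90° counter-clockwise)) -> North
  R (right (90° clockwise)) -> East
  U (U-turn (180°)) -> West
  R (right (90° clockwise)) -> North
  L (left (90° counter-clockwise)) -> West
Final: West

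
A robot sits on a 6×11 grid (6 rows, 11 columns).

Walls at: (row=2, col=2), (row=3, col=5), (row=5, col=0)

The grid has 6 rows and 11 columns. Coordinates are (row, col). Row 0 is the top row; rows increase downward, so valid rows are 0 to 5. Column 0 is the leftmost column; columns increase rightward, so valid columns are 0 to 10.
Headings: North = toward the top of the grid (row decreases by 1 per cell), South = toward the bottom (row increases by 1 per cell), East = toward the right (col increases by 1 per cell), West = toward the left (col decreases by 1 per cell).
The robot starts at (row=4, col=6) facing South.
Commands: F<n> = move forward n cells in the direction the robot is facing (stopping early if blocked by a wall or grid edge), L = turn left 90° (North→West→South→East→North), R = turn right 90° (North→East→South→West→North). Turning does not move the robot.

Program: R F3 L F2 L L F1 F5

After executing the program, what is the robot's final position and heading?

Answer: Final position: (row=0, col=3), facing North

Derivation:
Start: (row=4, col=6), facing South
  R: turn right, now facing West
  F3: move forward 3, now at (row=4, col=3)
  L: turn left, now facing South
  F2: move forward 1/2 (blocked), now at (row=5, col=3)
  L: turn left, now facing East
  L: turn left, now facing North
  F1: move forward 1, now at (row=4, col=3)
  F5: move forward 4/5 (blocked), now at (row=0, col=3)
Final: (row=0, col=3), facing North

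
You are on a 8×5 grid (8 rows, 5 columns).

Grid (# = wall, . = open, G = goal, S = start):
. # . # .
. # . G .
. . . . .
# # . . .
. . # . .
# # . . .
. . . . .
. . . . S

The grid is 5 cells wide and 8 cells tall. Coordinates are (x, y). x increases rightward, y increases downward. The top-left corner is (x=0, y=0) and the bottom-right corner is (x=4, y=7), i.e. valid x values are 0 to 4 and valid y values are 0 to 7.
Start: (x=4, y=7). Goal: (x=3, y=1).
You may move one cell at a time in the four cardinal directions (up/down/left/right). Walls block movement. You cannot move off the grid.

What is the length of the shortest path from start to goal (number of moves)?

BFS from (x=4, y=7) until reaching (x=3, y=1):
  Distance 0: (x=4, y=7)
  Distance 1: (x=4, y=6), (x=3, y=7)
  Distance 2: (x=4, y=5), (x=3, y=6), (x=2, y=7)
  Distance 3: (x=4, y=4), (x=3, y=5), (x=2, y=6), (x=1, y=7)
  Distance 4: (x=4, y=3), (x=3, y=4), (x=2, y=5), (x=1, y=6), (x=0, y=7)
  Distance 5: (x=4, y=2), (x=3, y=3), (x=0, y=6)
  Distance 6: (x=4, y=1), (x=3, y=2), (x=2, y=3)
  Distance 7: (x=4, y=0), (x=3, y=1), (x=2, y=2)  <- goal reached here
One shortest path (7 moves): (x=4, y=7) -> (x=3, y=7) -> (x=3, y=6) -> (x=3, y=5) -> (x=3, y=4) -> (x=3, y=3) -> (x=3, y=2) -> (x=3, y=1)

Answer: Shortest path length: 7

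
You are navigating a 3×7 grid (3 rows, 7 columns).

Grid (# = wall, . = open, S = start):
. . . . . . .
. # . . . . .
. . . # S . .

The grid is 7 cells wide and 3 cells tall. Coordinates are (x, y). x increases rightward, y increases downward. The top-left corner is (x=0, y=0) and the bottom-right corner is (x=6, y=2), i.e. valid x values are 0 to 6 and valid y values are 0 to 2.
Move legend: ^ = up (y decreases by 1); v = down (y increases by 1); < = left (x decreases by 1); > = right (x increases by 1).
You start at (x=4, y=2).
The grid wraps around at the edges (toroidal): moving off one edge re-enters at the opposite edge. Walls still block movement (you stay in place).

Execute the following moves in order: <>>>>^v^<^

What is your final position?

Start: (x=4, y=2)
  < (left): blocked, stay at (x=4, y=2)
  > (right): (x=4, y=2) -> (x=5, y=2)
  > (right): (x=5, y=2) -> (x=6, y=2)
  > (right): (x=6, y=2) -> (x=0, y=2)
  > (right): (x=0, y=2) -> (x=1, y=2)
  ^ (up): blocked, stay at (x=1, y=2)
  v (down): (x=1, y=2) -> (x=1, y=0)
  ^ (up): (x=1, y=0) -> (x=1, y=2)
  < (left): (x=1, y=2) -> (x=0, y=2)
  ^ (up): (x=0, y=2) -> (x=0, y=1)
Final: (x=0, y=1)

Answer: Final position: (x=0, y=1)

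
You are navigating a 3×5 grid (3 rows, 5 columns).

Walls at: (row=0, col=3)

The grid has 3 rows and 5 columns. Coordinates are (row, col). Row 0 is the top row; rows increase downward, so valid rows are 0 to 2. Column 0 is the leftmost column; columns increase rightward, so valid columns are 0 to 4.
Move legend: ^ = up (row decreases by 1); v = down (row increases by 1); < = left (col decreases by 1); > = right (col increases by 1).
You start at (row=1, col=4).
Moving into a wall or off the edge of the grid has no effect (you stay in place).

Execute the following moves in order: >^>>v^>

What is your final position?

Start: (row=1, col=4)
  > (right): blocked, stay at (row=1, col=4)
  ^ (up): (row=1, col=4) -> (row=0, col=4)
  > (right): blocked, stay at (row=0, col=4)
  > (right): blocked, stay at (row=0, col=4)
  v (down): (row=0, col=4) -> (row=1, col=4)
  ^ (up): (row=1, col=4) -> (row=0, col=4)
  > (right): blocked, stay at (row=0, col=4)
Final: (row=0, col=4)

Answer: Final position: (row=0, col=4)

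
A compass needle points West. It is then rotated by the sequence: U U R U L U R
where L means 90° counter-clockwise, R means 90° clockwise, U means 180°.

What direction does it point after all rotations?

Answer: Final heading: North

Derivation:
Start: West
  U (U-turn (180°)) -> East
  U (U-turn (180°)) -> West
  R (right (90° clockwise)) -> North
  U (U-turn (180°)) -> South
  L (left (90° counter-clockwise)) -> East
  U (U-turn (180°)) -> West
  R (right (90° clockwise)) -> North
Final: North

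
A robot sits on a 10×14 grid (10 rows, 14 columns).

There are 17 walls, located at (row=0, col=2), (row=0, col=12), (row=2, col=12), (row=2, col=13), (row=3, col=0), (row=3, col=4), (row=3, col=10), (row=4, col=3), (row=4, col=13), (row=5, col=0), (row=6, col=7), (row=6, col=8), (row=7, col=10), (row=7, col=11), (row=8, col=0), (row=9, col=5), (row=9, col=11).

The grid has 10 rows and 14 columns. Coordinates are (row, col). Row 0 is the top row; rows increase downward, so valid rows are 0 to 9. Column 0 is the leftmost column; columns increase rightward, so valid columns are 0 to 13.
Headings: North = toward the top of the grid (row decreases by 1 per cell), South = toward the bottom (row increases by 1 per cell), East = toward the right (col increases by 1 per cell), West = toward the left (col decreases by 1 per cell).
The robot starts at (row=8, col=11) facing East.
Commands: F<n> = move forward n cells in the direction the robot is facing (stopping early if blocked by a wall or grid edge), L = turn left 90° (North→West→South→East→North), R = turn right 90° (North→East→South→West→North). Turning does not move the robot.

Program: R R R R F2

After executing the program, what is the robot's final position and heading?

Start: (row=8, col=11), facing East
  R: turn right, now facing South
  R: turn right, now facing West
  R: turn right, now facing North
  R: turn right, now facing East
  F2: move forward 2, now at (row=8, col=13)
Final: (row=8, col=13), facing East

Answer: Final position: (row=8, col=13), facing East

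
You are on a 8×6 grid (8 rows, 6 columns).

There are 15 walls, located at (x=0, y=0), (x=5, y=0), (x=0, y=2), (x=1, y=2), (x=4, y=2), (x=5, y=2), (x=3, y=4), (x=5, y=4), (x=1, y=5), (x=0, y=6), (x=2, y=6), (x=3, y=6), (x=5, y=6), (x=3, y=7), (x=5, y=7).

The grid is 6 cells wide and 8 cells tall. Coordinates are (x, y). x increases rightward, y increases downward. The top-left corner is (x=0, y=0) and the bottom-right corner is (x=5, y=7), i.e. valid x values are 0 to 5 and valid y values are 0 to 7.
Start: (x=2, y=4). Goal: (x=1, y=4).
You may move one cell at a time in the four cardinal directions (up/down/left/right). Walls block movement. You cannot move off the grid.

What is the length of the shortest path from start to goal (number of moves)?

Answer: Shortest path length: 1

Derivation:
BFS from (x=2, y=4) until reaching (x=1, y=4):
  Distance 0: (x=2, y=4)
  Distance 1: (x=2, y=3), (x=1, y=4), (x=2, y=5)  <- goal reached here
One shortest path (1 moves): (x=2, y=4) -> (x=1, y=4)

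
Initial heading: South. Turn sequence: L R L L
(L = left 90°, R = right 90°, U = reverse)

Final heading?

Answer: Final heading: North

Derivation:
Start: South
  L (left (90° counter-clockwise)) -> East
  R (right (90° clockwise)) -> South
  L (left (90° counter-clockwise)) -> East
  L (left (90° counter-clockwise)) -> North
Final: North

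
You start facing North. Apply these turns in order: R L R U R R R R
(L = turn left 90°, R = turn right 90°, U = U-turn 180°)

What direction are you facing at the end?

Answer: Final heading: West

Derivation:
Start: North
  R (right (90° clockwise)) -> East
  L (left (90° counter-clockwise)) -> North
  R (right (90° clockwise)) -> East
  U (U-turn (180°)) -> West
  R (right (90° clockwise)) -> North
  R (right (90° clockwise)) -> East
  R (right (90° clockwise)) -> South
  R (right (90° clockwise)) -> West
Final: West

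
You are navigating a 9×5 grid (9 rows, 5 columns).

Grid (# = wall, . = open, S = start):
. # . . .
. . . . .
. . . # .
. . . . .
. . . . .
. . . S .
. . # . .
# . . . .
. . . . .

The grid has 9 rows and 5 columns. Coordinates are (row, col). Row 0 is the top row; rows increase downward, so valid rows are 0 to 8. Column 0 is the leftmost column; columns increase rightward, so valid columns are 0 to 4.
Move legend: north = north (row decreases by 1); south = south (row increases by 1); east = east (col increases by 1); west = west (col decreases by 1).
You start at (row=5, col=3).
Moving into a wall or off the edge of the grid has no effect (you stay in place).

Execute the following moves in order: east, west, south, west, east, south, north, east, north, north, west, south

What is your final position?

Start: (row=5, col=3)
  east (east): (row=5, col=3) -> (row=5, col=4)
  west (west): (row=5, col=4) -> (row=5, col=3)
  south (south): (row=5, col=3) -> (row=6, col=3)
  west (west): blocked, stay at (row=6, col=3)
  east (east): (row=6, col=3) -> (row=6, col=4)
  south (south): (row=6, col=4) -> (row=7, col=4)
  north (north): (row=7, col=4) -> (row=6, col=4)
  east (east): blocked, stay at (row=6, col=4)
  north (north): (row=6, col=4) -> (row=5, col=4)
  north (north): (row=5, col=4) -> (row=4, col=4)
  west (west): (row=4, col=4) -> (row=4, col=3)
  south (south): (row=4, col=3) -> (row=5, col=3)
Final: (row=5, col=3)

Answer: Final position: (row=5, col=3)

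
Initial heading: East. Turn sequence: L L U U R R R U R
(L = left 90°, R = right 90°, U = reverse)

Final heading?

Answer: Final heading: East

Derivation:
Start: East
  L (left (90° counter-clockwise)) -> North
  L (left (90° counter-clockwise)) -> West
  U (U-turn (180°)) -> East
  U (U-turn (180°)) -> West
  R (right (90° clockwise)) -> North
  R (right (90° clockwise)) -> East
  R (right (90° clockwise)) -> South
  U (U-turn (180°)) -> North
  R (right (90° clockwise)) -> East
Final: East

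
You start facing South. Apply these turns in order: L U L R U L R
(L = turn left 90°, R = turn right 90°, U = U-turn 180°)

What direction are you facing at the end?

Start: South
  L (left (90° counter-clockwise)) -> East
  U (U-turn (180°)) -> West
  L (left (90° counter-clockwise)) -> South
  R (right (90° clockwise)) -> West
  U (U-turn (180°)) -> East
  L (left (90° counter-clockwise)) -> North
  R (right (90° clockwise)) -> East
Final: East

Answer: Final heading: East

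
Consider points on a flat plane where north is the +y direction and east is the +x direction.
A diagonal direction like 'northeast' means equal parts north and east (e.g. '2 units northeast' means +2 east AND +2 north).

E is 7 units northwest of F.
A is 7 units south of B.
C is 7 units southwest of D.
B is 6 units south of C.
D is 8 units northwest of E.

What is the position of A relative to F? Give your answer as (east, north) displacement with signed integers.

Place F at the origin (east=0, north=0).
  E is 7 units northwest of F: delta (east=-7, north=+7); E at (east=-7, north=7).
  D is 8 units northwest of E: delta (east=-8, north=+8); D at (east=-15, north=15).
  C is 7 units southwest of D: delta (east=-7, north=-7); C at (east=-22, north=8).
  B is 6 units south of C: delta (east=+0, north=-6); B at (east=-22, north=2).
  A is 7 units south of B: delta (east=+0, north=-7); A at (east=-22, north=-5).
Therefore A relative to F: (east=-22, north=-5).

Answer: A is at (east=-22, north=-5) relative to F.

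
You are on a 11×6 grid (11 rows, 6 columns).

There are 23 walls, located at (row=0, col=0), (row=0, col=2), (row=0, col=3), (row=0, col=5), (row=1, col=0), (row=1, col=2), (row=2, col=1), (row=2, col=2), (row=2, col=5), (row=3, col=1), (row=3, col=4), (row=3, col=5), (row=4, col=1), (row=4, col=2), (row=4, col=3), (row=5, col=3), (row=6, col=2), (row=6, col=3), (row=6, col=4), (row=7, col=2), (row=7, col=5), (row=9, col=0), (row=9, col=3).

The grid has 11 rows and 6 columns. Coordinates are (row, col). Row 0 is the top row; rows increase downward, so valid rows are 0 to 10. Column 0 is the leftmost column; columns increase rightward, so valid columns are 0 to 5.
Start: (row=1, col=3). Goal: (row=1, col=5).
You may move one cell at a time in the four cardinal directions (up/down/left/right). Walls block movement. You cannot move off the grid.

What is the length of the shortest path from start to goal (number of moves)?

BFS from (row=1, col=3) until reaching (row=1, col=5):
  Distance 0: (row=1, col=3)
  Distance 1: (row=1, col=4), (row=2, col=3)
  Distance 2: (row=0, col=4), (row=1, col=5), (row=2, col=4), (row=3, col=3)  <- goal reached here
One shortest path (2 moves): (row=1, col=3) -> (row=1, col=4) -> (row=1, col=5)

Answer: Shortest path length: 2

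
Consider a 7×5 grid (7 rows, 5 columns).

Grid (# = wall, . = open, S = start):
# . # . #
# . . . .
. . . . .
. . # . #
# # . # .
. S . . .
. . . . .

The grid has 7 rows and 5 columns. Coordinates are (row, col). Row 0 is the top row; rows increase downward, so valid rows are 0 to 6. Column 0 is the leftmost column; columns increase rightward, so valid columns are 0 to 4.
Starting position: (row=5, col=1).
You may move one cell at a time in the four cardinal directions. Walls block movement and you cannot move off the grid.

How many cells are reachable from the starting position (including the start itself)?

BFS flood-fill from (row=5, col=1):
  Distance 0: (row=5, col=1)
  Distance 1: (row=5, col=0), (row=5, col=2), (row=6, col=1)
  Distance 2: (row=4, col=2), (row=5, col=3), (row=6, col=0), (row=6, col=2)
  Distance 3: (row=5, col=4), (row=6, col=3)
  Distance 4: (row=4, col=4), (row=6, col=4)
Total reachable: 12 (grid has 26 open cells total)

Answer: Reachable cells: 12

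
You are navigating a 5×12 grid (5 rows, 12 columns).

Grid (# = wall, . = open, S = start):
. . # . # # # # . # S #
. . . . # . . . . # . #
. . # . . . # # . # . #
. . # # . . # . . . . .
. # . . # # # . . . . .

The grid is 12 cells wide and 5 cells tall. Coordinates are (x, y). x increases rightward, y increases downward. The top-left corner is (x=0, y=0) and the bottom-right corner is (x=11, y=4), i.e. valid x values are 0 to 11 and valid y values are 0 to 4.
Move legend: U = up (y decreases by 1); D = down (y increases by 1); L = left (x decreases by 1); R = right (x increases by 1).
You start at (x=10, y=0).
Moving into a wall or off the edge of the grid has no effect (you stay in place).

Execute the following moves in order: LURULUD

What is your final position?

Start: (x=10, y=0)
  L (left): blocked, stay at (x=10, y=0)
  U (up): blocked, stay at (x=10, y=0)
  R (right): blocked, stay at (x=10, y=0)
  U (up): blocked, stay at (x=10, y=0)
  L (left): blocked, stay at (x=10, y=0)
  U (up): blocked, stay at (x=10, y=0)
  D (down): (x=10, y=0) -> (x=10, y=1)
Final: (x=10, y=1)

Answer: Final position: (x=10, y=1)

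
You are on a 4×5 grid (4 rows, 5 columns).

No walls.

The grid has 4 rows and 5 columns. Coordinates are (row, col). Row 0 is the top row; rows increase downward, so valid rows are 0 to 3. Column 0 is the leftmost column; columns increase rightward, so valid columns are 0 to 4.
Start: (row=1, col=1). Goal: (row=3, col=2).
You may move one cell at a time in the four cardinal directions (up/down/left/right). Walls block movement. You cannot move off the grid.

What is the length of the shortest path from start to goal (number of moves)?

Answer: Shortest path length: 3

Derivation:
BFS from (row=1, col=1) until reaching (row=3, col=2):
  Distance 0: (row=1, col=1)
  Distance 1: (row=0, col=1), (row=1, col=0), (row=1, col=2), (row=2, col=1)
  Distance 2: (row=0, col=0), (row=0, col=2), (row=1, col=3), (row=2, col=0), (row=2, col=2), (row=3, col=1)
  Distance 3: (row=0, col=3), (row=1, col=4), (row=2, col=3), (row=3, col=0), (row=3, col=2)  <- goal reached here
One shortest path (3 moves): (row=1, col=1) -> (row=1, col=2) -> (row=2, col=2) -> (row=3, col=2)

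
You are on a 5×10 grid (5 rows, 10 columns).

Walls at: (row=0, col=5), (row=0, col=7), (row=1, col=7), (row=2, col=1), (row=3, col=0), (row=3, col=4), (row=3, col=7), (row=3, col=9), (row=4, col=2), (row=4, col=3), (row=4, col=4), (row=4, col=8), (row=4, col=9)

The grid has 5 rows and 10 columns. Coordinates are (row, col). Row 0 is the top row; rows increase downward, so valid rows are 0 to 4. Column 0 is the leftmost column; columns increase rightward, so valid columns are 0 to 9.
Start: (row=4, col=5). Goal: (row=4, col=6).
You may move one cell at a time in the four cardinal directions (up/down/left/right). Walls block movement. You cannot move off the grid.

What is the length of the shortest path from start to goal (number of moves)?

BFS from (row=4, col=5) until reaching (row=4, col=6):
  Distance 0: (row=4, col=5)
  Distance 1: (row=3, col=5), (row=4, col=6)  <- goal reached here
One shortest path (1 moves): (row=4, col=5) -> (row=4, col=6)

Answer: Shortest path length: 1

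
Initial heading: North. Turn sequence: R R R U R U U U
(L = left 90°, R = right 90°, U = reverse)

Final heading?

Answer: Final heading: North

Derivation:
Start: North
  R (right (90° clockwise)) -> East
  R (right (90° clockwise)) -> South
  R (right (90° clockwise)) -> West
  U (U-turn (180°)) -> East
  R (right (90° clockwise)) -> South
  U (U-turn (180°)) -> North
  U (U-turn (180°)) -> South
  U (U-turn (180°)) -> North
Final: North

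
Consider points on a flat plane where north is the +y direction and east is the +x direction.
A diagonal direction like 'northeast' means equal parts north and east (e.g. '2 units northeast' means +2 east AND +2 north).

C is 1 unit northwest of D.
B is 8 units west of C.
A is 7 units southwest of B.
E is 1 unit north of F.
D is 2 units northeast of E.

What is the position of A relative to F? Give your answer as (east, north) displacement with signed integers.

Place F at the origin (east=0, north=0).
  E is 1 unit north of F: delta (east=+0, north=+1); E at (east=0, north=1).
  D is 2 units northeast of E: delta (east=+2, north=+2); D at (east=2, north=3).
  C is 1 unit northwest of D: delta (east=-1, north=+1); C at (east=1, north=4).
  B is 8 units west of C: delta (east=-8, north=+0); B at (east=-7, north=4).
  A is 7 units southwest of B: delta (east=-7, north=-7); A at (east=-14, north=-3).
Therefore A relative to F: (east=-14, north=-3).

Answer: A is at (east=-14, north=-3) relative to F.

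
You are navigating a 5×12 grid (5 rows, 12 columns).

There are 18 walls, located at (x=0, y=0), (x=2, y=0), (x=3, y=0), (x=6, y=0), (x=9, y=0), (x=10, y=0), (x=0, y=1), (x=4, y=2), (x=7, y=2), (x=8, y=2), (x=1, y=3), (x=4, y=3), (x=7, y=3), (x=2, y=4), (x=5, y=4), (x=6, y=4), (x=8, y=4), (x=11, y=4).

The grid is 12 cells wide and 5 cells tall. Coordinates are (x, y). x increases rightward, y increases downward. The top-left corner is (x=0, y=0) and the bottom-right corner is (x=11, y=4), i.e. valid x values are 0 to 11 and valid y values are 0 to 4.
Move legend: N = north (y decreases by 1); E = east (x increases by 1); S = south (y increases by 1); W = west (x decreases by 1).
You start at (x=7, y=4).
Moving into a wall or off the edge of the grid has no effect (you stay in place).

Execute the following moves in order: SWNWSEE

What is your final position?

Answer: Final position: (x=7, y=4)

Derivation:
Start: (x=7, y=4)
  S (south): blocked, stay at (x=7, y=4)
  W (west): blocked, stay at (x=7, y=4)
  N (north): blocked, stay at (x=7, y=4)
  W (west): blocked, stay at (x=7, y=4)
  S (south): blocked, stay at (x=7, y=4)
  E (east): blocked, stay at (x=7, y=4)
  E (east): blocked, stay at (x=7, y=4)
Final: (x=7, y=4)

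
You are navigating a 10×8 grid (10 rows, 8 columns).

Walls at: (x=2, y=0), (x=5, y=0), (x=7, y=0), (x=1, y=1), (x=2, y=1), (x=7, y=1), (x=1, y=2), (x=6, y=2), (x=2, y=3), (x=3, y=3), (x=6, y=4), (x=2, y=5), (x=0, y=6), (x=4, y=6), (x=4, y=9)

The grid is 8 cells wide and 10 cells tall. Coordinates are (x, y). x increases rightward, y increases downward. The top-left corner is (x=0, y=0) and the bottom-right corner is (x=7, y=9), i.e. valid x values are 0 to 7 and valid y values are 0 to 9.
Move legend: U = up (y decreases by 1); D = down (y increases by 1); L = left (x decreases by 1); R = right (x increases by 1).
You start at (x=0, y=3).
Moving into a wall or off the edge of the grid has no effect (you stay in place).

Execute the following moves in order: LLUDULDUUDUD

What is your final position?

Start: (x=0, y=3)
  L (left): blocked, stay at (x=0, y=3)
  L (left): blocked, stay at (x=0, y=3)
  U (up): (x=0, y=3) -> (x=0, y=2)
  D (down): (x=0, y=2) -> (x=0, y=3)
  U (up): (x=0, y=3) -> (x=0, y=2)
  L (left): blocked, stay at (x=0, y=2)
  D (down): (x=0, y=2) -> (x=0, y=3)
  U (up): (x=0, y=3) -> (x=0, y=2)
  U (up): (x=0, y=2) -> (x=0, y=1)
  D (down): (x=0, y=1) -> (x=0, y=2)
  U (up): (x=0, y=2) -> (x=0, y=1)
  D (down): (x=0, y=1) -> (x=0, y=2)
Final: (x=0, y=2)

Answer: Final position: (x=0, y=2)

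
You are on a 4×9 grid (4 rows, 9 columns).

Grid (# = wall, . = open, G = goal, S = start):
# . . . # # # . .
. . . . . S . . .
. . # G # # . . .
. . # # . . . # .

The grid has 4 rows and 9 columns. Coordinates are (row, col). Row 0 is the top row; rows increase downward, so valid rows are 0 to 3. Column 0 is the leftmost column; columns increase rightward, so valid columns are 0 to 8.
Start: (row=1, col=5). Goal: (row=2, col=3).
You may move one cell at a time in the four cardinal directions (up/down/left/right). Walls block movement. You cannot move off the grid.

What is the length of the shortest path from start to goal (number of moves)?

Answer: Shortest path length: 3

Derivation:
BFS from (row=1, col=5) until reaching (row=2, col=3):
  Distance 0: (row=1, col=5)
  Distance 1: (row=1, col=4), (row=1, col=6)
  Distance 2: (row=1, col=3), (row=1, col=7), (row=2, col=6)
  Distance 3: (row=0, col=3), (row=0, col=7), (row=1, col=2), (row=1, col=8), (row=2, col=3), (row=2, col=7), (row=3, col=6)  <- goal reached here
One shortest path (3 moves): (row=1, col=5) -> (row=1, col=4) -> (row=1, col=3) -> (row=2, col=3)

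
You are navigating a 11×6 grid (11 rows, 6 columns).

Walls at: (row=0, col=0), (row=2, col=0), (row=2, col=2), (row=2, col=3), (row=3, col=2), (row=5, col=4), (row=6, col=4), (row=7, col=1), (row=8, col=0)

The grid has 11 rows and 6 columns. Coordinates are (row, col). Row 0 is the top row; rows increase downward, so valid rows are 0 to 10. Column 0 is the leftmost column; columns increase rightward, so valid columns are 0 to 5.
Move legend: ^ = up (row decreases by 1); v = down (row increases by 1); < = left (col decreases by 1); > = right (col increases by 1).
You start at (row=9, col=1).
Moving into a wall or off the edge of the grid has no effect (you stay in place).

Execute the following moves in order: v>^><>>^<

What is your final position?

Answer: Final position: (row=8, col=3)

Derivation:
Start: (row=9, col=1)
  v (down): (row=9, col=1) -> (row=10, col=1)
  > (right): (row=10, col=1) -> (row=10, col=2)
  ^ (up): (row=10, col=2) -> (row=9, col=2)
  > (right): (row=9, col=2) -> (row=9, col=3)
  < (left): (row=9, col=3) -> (row=9, col=2)
  > (right): (row=9, col=2) -> (row=9, col=3)
  > (right): (row=9, col=3) -> (row=9, col=4)
  ^ (up): (row=9, col=4) -> (row=8, col=4)
  < (left): (row=8, col=4) -> (row=8, col=3)
Final: (row=8, col=3)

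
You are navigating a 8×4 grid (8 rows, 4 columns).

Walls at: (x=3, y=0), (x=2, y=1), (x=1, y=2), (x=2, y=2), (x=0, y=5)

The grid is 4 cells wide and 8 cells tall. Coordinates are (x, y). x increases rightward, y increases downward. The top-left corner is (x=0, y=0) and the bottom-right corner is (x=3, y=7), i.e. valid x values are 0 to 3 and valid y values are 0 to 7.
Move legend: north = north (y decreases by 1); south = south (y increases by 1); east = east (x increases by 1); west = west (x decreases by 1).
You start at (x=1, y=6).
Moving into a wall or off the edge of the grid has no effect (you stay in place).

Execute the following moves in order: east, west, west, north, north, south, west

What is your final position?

Start: (x=1, y=6)
  east (east): (x=1, y=6) -> (x=2, y=6)
  west (west): (x=2, y=6) -> (x=1, y=6)
  west (west): (x=1, y=6) -> (x=0, y=6)
  north (north): blocked, stay at (x=0, y=6)
  north (north): blocked, stay at (x=0, y=6)
  south (south): (x=0, y=6) -> (x=0, y=7)
  west (west): blocked, stay at (x=0, y=7)
Final: (x=0, y=7)

Answer: Final position: (x=0, y=7)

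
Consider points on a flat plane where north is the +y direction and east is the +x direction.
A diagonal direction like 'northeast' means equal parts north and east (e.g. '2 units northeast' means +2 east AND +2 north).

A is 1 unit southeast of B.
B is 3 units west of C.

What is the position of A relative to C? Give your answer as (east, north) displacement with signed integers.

Answer: A is at (east=-2, north=-1) relative to C.

Derivation:
Place C at the origin (east=0, north=0).
  B is 3 units west of C: delta (east=-3, north=+0); B at (east=-3, north=0).
  A is 1 unit southeast of B: delta (east=+1, north=-1); A at (east=-2, north=-1).
Therefore A relative to C: (east=-2, north=-1).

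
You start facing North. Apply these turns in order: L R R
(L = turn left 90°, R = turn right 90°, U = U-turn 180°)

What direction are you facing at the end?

Answer: Final heading: East

Derivation:
Start: North
  L (left (90° counter-clockwise)) -> West
  R (right (90° clockwise)) -> North
  R (right (90° clockwise)) -> East
Final: East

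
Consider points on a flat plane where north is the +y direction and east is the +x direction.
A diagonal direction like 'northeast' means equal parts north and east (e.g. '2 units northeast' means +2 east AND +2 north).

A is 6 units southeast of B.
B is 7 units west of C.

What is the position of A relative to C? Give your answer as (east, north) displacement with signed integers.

Answer: A is at (east=-1, north=-6) relative to C.

Derivation:
Place C at the origin (east=0, north=0).
  B is 7 units west of C: delta (east=-7, north=+0); B at (east=-7, north=0).
  A is 6 units southeast of B: delta (east=+6, north=-6); A at (east=-1, north=-6).
Therefore A relative to C: (east=-1, north=-6).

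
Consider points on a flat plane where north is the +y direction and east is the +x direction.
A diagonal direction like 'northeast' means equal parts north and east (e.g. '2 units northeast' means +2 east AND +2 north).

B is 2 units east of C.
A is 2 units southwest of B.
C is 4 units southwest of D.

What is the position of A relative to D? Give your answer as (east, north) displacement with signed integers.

Answer: A is at (east=-4, north=-6) relative to D.

Derivation:
Place D at the origin (east=0, north=0).
  C is 4 units southwest of D: delta (east=-4, north=-4); C at (east=-4, north=-4).
  B is 2 units east of C: delta (east=+2, north=+0); B at (east=-2, north=-4).
  A is 2 units southwest of B: delta (east=-2, north=-2); A at (east=-4, north=-6).
Therefore A relative to D: (east=-4, north=-6).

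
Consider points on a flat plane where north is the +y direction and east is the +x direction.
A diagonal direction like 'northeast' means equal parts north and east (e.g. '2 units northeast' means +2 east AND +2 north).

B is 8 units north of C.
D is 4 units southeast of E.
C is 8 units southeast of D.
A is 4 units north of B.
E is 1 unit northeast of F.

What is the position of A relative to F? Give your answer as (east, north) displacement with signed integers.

Answer: A is at (east=13, north=1) relative to F.

Derivation:
Place F at the origin (east=0, north=0).
  E is 1 unit northeast of F: delta (east=+1, north=+1); E at (east=1, north=1).
  D is 4 units southeast of E: delta (east=+4, north=-4); D at (east=5, north=-3).
  C is 8 units southeast of D: delta (east=+8, north=-8); C at (east=13, north=-11).
  B is 8 units north of C: delta (east=+0, north=+8); B at (east=13, north=-3).
  A is 4 units north of B: delta (east=+0, north=+4); A at (east=13, north=1).
Therefore A relative to F: (east=13, north=1).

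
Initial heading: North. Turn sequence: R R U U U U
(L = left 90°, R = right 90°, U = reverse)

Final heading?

Start: North
  R (right (90° clockwise)) -> East
  R (right (90° clockwise)) -> South
  U (U-turn (180°)) -> North
  U (U-turn (180°)) -> South
  U (U-turn (180°)) -> North
  U (U-turn (180°)) -> South
Final: South

Answer: Final heading: South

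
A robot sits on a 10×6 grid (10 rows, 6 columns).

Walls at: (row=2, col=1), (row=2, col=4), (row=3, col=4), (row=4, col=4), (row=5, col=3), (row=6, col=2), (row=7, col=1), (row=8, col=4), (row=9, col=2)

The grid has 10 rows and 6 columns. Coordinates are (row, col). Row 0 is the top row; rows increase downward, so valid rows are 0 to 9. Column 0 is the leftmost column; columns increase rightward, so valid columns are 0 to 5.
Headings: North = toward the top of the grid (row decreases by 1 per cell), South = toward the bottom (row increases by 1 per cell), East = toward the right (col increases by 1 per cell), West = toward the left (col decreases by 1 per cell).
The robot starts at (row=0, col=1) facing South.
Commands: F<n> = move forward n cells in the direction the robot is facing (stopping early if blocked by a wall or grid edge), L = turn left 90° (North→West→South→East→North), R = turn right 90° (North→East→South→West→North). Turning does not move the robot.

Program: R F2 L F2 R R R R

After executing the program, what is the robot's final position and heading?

Answer: Final position: (row=2, col=0), facing South

Derivation:
Start: (row=0, col=1), facing South
  R: turn right, now facing West
  F2: move forward 1/2 (blocked), now at (row=0, col=0)
  L: turn left, now facing South
  F2: move forward 2, now at (row=2, col=0)
  R: turn right, now facing West
  R: turn right, now facing North
  R: turn right, now facing East
  R: turn right, now facing South
Final: (row=2, col=0), facing South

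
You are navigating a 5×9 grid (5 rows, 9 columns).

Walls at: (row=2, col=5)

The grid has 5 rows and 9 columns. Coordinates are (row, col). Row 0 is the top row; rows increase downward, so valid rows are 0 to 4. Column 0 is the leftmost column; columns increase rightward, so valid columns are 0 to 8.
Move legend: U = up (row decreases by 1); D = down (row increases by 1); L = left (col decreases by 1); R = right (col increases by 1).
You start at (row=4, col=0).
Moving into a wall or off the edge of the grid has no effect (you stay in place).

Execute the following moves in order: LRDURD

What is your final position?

Start: (row=4, col=0)
  L (left): blocked, stay at (row=4, col=0)
  R (right): (row=4, col=0) -> (row=4, col=1)
  D (down): blocked, stay at (row=4, col=1)
  U (up): (row=4, col=1) -> (row=3, col=1)
  R (right): (row=3, col=1) -> (row=3, col=2)
  D (down): (row=3, col=2) -> (row=4, col=2)
Final: (row=4, col=2)

Answer: Final position: (row=4, col=2)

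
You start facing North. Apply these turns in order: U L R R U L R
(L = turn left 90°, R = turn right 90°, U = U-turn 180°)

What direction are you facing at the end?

Answer: Final heading: East

Derivation:
Start: North
  U (U-turn (180°)) -> South
  L (left (90° counter-clockwise)) -> East
  R (right (90° clockwise)) -> South
  R (right (90° clockwise)) -> West
  U (U-turn (180°)) -> East
  L (left (90° counter-clockwise)) -> North
  R (right (90° clockwise)) -> East
Final: East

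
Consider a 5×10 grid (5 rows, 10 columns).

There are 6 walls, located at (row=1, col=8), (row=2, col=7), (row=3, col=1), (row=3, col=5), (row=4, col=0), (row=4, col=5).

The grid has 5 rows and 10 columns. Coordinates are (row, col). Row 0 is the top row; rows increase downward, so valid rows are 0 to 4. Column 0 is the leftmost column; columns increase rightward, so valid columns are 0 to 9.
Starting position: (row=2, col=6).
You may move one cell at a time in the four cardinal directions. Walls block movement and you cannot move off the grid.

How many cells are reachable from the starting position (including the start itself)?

BFS flood-fill from (row=2, col=6):
  Distance 0: (row=2, col=6)
  Distance 1: (row=1, col=6), (row=2, col=5), (row=3, col=6)
  Distance 2: (row=0, col=6), (row=1, col=5), (row=1, col=7), (row=2, col=4), (row=3, col=7), (row=4, col=6)
  Distance 3: (row=0, col=5), (row=0, col=7), (row=1, col=4), (row=2, col=3), (row=3, col=4), (row=3, col=8), (row=4, col=7)
  Distance 4: (row=0, col=4), (row=0, col=8), (row=1, col=3), (row=2, col=2), (row=2, col=8), (row=3, col=3), (row=3, col=9), (row=4, col=4), (row=4, col=8)
  Distance 5: (row=0, col=3), (row=0, col=9), (row=1, col=2), (row=2, col=1), (row=2, col=9), (row=3, col=2), (row=4, col=3), (row=4, col=9)
  Distance 6: (row=0, col=2), (row=1, col=1), (row=1, col=9), (row=2, col=0), (row=4, col=2)
  Distance 7: (row=0, col=1), (row=1, col=0), (row=3, col=0), (row=4, col=1)
  Distance 8: (row=0, col=0)
Total reachable: 44 (grid has 44 open cells total)

Answer: Reachable cells: 44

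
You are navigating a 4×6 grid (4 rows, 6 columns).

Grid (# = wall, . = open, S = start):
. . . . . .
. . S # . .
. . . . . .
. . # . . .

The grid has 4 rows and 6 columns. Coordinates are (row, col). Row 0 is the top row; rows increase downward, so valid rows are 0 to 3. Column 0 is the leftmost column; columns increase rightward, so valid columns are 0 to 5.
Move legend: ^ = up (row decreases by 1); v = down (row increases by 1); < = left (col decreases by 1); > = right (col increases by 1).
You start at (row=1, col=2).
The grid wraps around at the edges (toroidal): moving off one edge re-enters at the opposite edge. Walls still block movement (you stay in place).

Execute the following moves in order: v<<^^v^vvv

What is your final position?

Start: (row=1, col=2)
  v (down): (row=1, col=2) -> (row=2, col=2)
  < (left): (row=2, col=2) -> (row=2, col=1)
  < (left): (row=2, col=1) -> (row=2, col=0)
  ^ (up): (row=2, col=0) -> (row=1, col=0)
  ^ (up): (row=1, col=0) -> (row=0, col=0)
  v (down): (row=0, col=0) -> (row=1, col=0)
  ^ (up): (row=1, col=0) -> (row=0, col=0)
  v (down): (row=0, col=0) -> (row=1, col=0)
  v (down): (row=1, col=0) -> (row=2, col=0)
  v (down): (row=2, col=0) -> (row=3, col=0)
Final: (row=3, col=0)

Answer: Final position: (row=3, col=0)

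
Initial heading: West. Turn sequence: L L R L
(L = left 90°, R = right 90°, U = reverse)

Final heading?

Answer: Final heading: East

Derivation:
Start: West
  L (left (90° counter-clockwise)) -> South
  L (left (90° counter-clockwise)) -> East
  R (right (90° clockwise)) -> South
  L (left (90° counter-clockwise)) -> East
Final: East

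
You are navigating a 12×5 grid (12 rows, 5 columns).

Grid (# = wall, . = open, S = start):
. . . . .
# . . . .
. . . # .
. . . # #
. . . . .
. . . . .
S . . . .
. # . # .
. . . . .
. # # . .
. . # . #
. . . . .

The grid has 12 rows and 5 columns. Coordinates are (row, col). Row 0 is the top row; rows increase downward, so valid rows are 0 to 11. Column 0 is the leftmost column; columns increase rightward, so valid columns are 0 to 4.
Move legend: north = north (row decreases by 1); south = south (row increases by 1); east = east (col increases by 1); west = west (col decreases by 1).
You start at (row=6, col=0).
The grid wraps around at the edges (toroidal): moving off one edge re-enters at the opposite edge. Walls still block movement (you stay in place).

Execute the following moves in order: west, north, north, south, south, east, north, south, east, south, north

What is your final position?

Answer: Final position: (row=5, col=1)

Derivation:
Start: (row=6, col=0)
  west (west): (row=6, col=0) -> (row=6, col=4)
  north (north): (row=6, col=4) -> (row=5, col=4)
  north (north): (row=5, col=4) -> (row=4, col=4)
  south (south): (row=4, col=4) -> (row=5, col=4)
  south (south): (row=5, col=4) -> (row=6, col=4)
  east (east): (row=6, col=4) -> (row=6, col=0)
  north (north): (row=6, col=0) -> (row=5, col=0)
  south (south): (row=5, col=0) -> (row=6, col=0)
  east (east): (row=6, col=0) -> (row=6, col=1)
  south (south): blocked, stay at (row=6, col=1)
  north (north): (row=6, col=1) -> (row=5, col=1)
Final: (row=5, col=1)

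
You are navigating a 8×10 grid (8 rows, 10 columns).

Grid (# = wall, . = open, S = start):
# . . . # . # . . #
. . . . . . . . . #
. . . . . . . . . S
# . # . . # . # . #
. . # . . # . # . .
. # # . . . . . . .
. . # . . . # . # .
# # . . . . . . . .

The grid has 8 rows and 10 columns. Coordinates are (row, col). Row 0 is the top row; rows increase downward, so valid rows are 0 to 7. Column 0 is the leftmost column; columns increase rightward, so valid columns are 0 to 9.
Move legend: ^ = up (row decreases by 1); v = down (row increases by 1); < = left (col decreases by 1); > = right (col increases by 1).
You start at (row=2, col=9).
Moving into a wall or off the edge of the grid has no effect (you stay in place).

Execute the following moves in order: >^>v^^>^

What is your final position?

Start: (row=2, col=9)
  > (right): blocked, stay at (row=2, col=9)
  ^ (up): blocked, stay at (row=2, col=9)
  > (right): blocked, stay at (row=2, col=9)
  v (down): blocked, stay at (row=2, col=9)
  ^ (up): blocked, stay at (row=2, col=9)
  ^ (up): blocked, stay at (row=2, col=9)
  > (right): blocked, stay at (row=2, col=9)
  ^ (up): blocked, stay at (row=2, col=9)
Final: (row=2, col=9)

Answer: Final position: (row=2, col=9)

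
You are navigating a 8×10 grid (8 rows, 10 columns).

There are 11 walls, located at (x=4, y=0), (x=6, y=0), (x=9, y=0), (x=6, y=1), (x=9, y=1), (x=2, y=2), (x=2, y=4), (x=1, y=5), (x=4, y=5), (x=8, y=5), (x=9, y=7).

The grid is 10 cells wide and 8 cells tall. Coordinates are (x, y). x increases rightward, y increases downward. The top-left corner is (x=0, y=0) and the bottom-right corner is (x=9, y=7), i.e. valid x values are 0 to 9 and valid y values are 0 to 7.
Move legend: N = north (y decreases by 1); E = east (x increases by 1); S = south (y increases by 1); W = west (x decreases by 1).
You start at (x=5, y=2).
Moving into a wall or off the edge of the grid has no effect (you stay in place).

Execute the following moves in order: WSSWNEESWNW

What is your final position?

Start: (x=5, y=2)
  W (west): (x=5, y=2) -> (x=4, y=2)
  S (south): (x=4, y=2) -> (x=4, y=3)
  S (south): (x=4, y=3) -> (x=4, y=4)
  W (west): (x=4, y=4) -> (x=3, y=4)
  N (north): (x=3, y=4) -> (x=3, y=3)
  E (east): (x=3, y=3) -> (x=4, y=3)
  E (east): (x=4, y=3) -> (x=5, y=3)
  S (south): (x=5, y=3) -> (x=5, y=4)
  W (west): (x=5, y=4) -> (x=4, y=4)
  N (north): (x=4, y=4) -> (x=4, y=3)
  W (west): (x=4, y=3) -> (x=3, y=3)
Final: (x=3, y=3)

Answer: Final position: (x=3, y=3)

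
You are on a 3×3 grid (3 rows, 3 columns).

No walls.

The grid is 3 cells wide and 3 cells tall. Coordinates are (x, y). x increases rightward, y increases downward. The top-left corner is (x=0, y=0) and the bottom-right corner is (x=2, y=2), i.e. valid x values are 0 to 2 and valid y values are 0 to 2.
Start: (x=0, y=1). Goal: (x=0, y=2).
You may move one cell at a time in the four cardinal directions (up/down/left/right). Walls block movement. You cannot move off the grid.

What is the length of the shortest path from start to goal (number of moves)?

BFS from (x=0, y=1) until reaching (x=0, y=2):
  Distance 0: (x=0, y=1)
  Distance 1: (x=0, y=0), (x=1, y=1), (x=0, y=2)  <- goal reached here
One shortest path (1 moves): (x=0, y=1) -> (x=0, y=2)

Answer: Shortest path length: 1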